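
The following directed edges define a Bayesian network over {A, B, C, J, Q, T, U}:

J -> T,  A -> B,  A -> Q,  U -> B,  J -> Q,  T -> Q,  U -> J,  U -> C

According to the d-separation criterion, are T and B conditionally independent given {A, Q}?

No

There are 4 undirected paths between T and B; checking each against the conditioning set {A, Q}:
Path 1: T → Q ← J ← U → B
  Q is a collider and Q is conditioned on, which opens it; J is a chain and J is not conditioned on; U is a fork and U is not conditioned on — no node blocks this path, so it is active.
Path 2: T → Q ← A → B
  A is a fork here and A is conditioned on, so the path is blocked at A.
Path 3: T ← J → Q ← A → B
  A is a fork here and A is conditioned on, so the path is blocked at A.
Path 4: T ← J ← U → B
  J is a chain and J is not conditioned on; U is a fork and U is not conditioned on — no node blocks this path, so it is active.
Because an active path exists, T and B are not d-separated.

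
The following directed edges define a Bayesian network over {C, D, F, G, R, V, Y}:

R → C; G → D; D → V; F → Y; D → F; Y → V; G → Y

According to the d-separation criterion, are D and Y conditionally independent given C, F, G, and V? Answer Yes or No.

Enumerating the 3 paths from D to Y and testing each for blocking by {C, F, G, V}:
  1. D → V ← Y — V:collider[open] ⇒ active
  2. D → F → Y — F:chain[blocks] ⇒ blocked
  3. D ← G → Y — G:fork[blocks] ⇒ blocked
Since the path D → V ← Y is active, D and Y are not d-separated given {C, F, G, V}.

No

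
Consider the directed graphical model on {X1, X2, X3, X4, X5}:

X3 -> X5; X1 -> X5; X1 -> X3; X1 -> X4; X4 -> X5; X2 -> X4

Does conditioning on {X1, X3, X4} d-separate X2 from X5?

3 paths connect X2 and X5; each must be blocked for d-separation to hold:
  1. X2 → X4 → X5 — X4:chain[blocks] ⇒ blocked
  2. X2 → X4 ← X1 → X5 — X4:collider[open]; X1:fork[blocks] ⇒ blocked
  3. X2 → X4 ← X1 → X3 → X5 — X4:collider[open]; X1:fork[blocks]; X3:chain[blocks] ⇒ blocked
All paths are blocked; X2 ⊥ X5 | {X1, X3, X4} holds.

Yes — X2 and X5 are d-separated given {X1, X3, X4}.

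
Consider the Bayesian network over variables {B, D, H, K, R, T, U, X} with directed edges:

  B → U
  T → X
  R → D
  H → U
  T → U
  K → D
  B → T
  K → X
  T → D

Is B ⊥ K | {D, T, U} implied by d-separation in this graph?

Enumerating the 4 paths from B to K and testing each for blocking by {D, T, U}:
Path 1: B → T → D ← K
  T is a chain here and T is conditioned on, so the path is blocked at T.
Path 2: B → T → X ← K
  T is a chain here and T is conditioned on, so the path is blocked at T.
Path 3: B → U ← T → D ← K
  T is a fork here and T is conditioned on, so the path is blocked at T.
Path 4: B → U ← T → X ← K
  T is a fork here and T is conditioned on, so the path is blocked at T.
All paths are blocked; B ⊥ K | {D, T, U} holds.

Yes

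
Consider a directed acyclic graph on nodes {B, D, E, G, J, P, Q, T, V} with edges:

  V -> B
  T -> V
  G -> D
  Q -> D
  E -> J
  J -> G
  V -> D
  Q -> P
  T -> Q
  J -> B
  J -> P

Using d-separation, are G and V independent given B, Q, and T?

We examine all 6 paths between G and V:
Path 1: G ← J → B ← V
  J is a fork and J is not conditioned on; B is a collider and B is conditioned on, which opens it — no node blocks this path, so it is active.
Path 2: G ← J → P ← Q → D ← V
  P is a collider here and neither P nor any of its descendants is conditioned on, so the collider stays closed — the path is blocked at P.
Path 3: G ← J → P ← Q ← T → V
  P is a collider here and neither P nor any of its descendants is conditioned on, so the collider stays closed — the path is blocked at P.
Path 4: G → D ← Q → P ← J → B ← V
  D is a collider here and neither D nor any of its descendants is conditioned on, so the collider stays closed — the path is blocked at D.
Path 5: G → D ← Q ← T → V
  D is a collider here and neither D nor any of its descendants is conditioned on, so the collider stays closed — the path is blocked at D.
Path 6: G → D ← V
  D is a collider here and neither D nor any of its descendants is conditioned on, so the collider stays closed — the path is blocked at D.
Since the path G ← J → B ← V is active, G and V are not d-separated given {B, Q, T}.

No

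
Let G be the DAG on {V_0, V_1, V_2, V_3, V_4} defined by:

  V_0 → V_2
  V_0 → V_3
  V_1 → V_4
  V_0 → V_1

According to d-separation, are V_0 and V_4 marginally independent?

The only undirected path from V_0 to V_4 is:
Path 1: V_0 → V_1 → V_4
  V_1 is a chain and V_1 is not conditioned on — no node blocks this path, so it is active.
Because an active path exists, V_0 and V_4 are not d-separated.

No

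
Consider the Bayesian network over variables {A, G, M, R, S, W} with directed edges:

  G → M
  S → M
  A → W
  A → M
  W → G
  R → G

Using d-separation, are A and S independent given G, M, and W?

Enumerating the 2 paths from A to S and testing each for blocking by {G, M, W}:
Path 1: A → M ← S
  M is a collider and M is conditioned on, which opens it — no node blocks this path, so it is active.
Path 2: A → W → G → M ← S
  W is a chain here and W is conditioned on, so the path is blocked at W.
Since the path A → M ← S is active, A and S are not d-separated given {G, M, W}.

No — A and S are not d-separated given {G, M, W}.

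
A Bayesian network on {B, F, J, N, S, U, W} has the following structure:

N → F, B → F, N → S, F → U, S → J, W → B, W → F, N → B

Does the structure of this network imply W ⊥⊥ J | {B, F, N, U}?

Enumerating the 4 paths from W to J and testing each for blocking by {B, F, N, U}:
  1. W → F ← N → S → J — F:collider[open]; N:fork[blocks]; S:chain[open] ⇒ blocked
  2. W → F ← B ← N → S → J — F:collider[open]; B:chain[blocks]; N:fork[blocks]; S:chain[open] ⇒ blocked
  3. W → B ← N → S → J — B:collider[open]; N:fork[blocks]; S:chain[open] ⇒ blocked
  4. W → B → F ← N → S → J — B:chain[blocks]; F:collider[open]; N:fork[blocks]; S:chain[open] ⇒ blocked
All paths are blocked; W ⊥ J | {B, F, N, U} holds.

Yes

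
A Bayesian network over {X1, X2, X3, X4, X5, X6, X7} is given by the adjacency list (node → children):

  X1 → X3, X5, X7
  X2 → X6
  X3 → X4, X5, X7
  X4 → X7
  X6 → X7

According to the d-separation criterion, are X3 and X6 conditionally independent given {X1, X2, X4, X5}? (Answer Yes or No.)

Yes

We examine all 4 paths between X3 and X6:
Path 1: X3 → X4 → X7 ← X6
  X4 is a chain here and X4 is conditioned on, so the path is blocked at X4.
Path 2: X3 → X5 ← X1 → X7 ← X6
  X1 is a fork here and X1 is conditioned on, so the path is blocked at X1.
Path 3: X3 ← X1 → X7 ← X6
  X1 is a fork here and X1 is conditioned on, so the path is blocked at X1.
Path 4: X3 → X7 ← X6
  X7 is a collider here and neither X7 nor any of its descendants is conditioned on, so the collider stays closed — the path is blocked at X7.
Every path is blocked, so X3 and X6 are d-separated given {X1, X2, X4, X5}.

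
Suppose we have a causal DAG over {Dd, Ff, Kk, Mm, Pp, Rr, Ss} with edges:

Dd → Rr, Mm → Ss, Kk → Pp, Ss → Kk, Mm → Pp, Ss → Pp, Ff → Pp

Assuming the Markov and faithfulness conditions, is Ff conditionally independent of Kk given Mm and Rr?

Yes

We examine all 3 paths between Ff and Kk:
  1. Ff → Pp ← Mm → Ss → Kk — Pp:collider[blocks]; Mm:fork[blocks]; Ss:chain[open] ⇒ blocked
  2. Ff → Pp ← Kk — Pp:collider[blocks] ⇒ blocked
  3. Ff → Pp ← Ss → Kk — Pp:collider[blocks]; Ss:fork[open] ⇒ blocked
Every path is blocked, so Ff and Kk are d-separated given {Mm, Rr}.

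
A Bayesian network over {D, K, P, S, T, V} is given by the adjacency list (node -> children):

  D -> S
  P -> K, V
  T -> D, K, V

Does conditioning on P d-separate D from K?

Enumerating the 2 paths from D to K and testing each for blocking by {P}:
  1. D ← T → V ← P → K — T:fork[open]; V:collider[blocks]; P:fork[blocks] ⇒ blocked
  2. D ← T → K — T:fork[open] ⇒ active
At least one path is unblocked, so d-separation fails.

No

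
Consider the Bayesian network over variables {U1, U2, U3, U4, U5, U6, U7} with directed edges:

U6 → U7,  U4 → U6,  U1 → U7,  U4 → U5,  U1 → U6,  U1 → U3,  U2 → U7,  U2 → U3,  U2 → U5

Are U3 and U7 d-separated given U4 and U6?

No

6 paths connect U3 and U7; each must be blocked for d-separation to hold:
  1. U3 ← U1 → U7 — U1:fork[open] ⇒ active
  2. U3 ← U1 → U6 → U7 — U1:fork[open]; U6:chain[blocks] ⇒ blocked
  3. U3 ← U1 → U6 ← U4 → U5 ← U2 → U7 — U1:fork[open]; U6:collider[open]; U4:fork[blocks]; U5:collider[blocks]; U2:fork[open] ⇒ blocked
  4. U3 ← U2 → U7 — U2:fork[open] ⇒ active
  5. U3 ← U2 → U5 ← U4 → U6 ← U1 → U7 — U2:fork[open]; U5:collider[blocks]; U4:fork[blocks]; U6:collider[open]; U1:fork[open] ⇒ blocked
  6. U3 ← U2 → U5 ← U4 → U6 → U7 — U2:fork[open]; U5:collider[blocks]; U4:fork[blocks]; U6:chain[blocks] ⇒ blocked
Because an active path exists, U3 and U7 are not d-separated.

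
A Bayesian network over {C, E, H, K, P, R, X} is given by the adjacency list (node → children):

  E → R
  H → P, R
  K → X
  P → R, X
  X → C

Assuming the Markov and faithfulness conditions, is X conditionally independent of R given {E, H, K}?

No

We examine all 2 paths between X and R:
Path 1: X ← P ← H → R
  H is a fork here and H is conditioned on, so the path is blocked at H.
Path 2: X ← P → R
  P is a fork and P is not conditioned on — no node blocks this path, so it is active.
At least one path is unblocked, so d-separation fails.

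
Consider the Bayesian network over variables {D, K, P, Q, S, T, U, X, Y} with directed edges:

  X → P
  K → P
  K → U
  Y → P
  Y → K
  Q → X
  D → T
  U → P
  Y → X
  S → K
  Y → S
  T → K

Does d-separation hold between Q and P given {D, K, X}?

We examine all 6 paths between Q and P:
Path 1: Q → X → P
  X is a chain here and X is conditioned on, so the path is blocked at X.
Path 2: Q → X ← Y → K → U → P
  K is a chain here and K is conditioned on, so the path is blocked at K.
Path 3: Q → X ← Y → K → P
  K is a chain here and K is conditioned on, so the path is blocked at K.
Path 4: Q → X ← Y → S → K → U → P
  K is a chain here and K is conditioned on, so the path is blocked at K.
Path 5: Q → X ← Y → S → K → P
  K is a chain here and K is conditioned on, so the path is blocked at K.
Path 6: Q → X ← Y → P
  X is a collider and X is conditioned on, which opens it; Y is a fork and Y is not conditioned on — no node blocks this path, so it is active.
Since the path Q → X ← Y → P is active, Q and P are not d-separated given {D, K, X}.

No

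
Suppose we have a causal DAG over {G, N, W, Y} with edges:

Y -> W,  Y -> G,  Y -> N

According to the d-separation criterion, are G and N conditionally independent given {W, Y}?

The only undirected path from G to N is:
Path 1: G ← Y → N
  Y is a fork here and Y is conditioned on, so the path is blocked at Y.
Since every path is blocked, d-separation holds.

Yes — G and N are d-separated given {W, Y}.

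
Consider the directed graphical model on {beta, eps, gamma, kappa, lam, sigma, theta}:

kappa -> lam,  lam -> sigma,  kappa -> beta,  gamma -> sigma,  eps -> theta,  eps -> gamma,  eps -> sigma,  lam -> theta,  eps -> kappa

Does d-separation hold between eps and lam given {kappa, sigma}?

There are 4 undirected paths between eps and lam; checking each against the conditioning set {kappa, sigma}:
Path 1: eps → theta ← lam
  theta is a collider here and neither theta nor any of its descendants is conditioned on, so the collider stays closed — the path is blocked at theta.
Path 2: eps → sigma ← lam
  sigma is a collider and sigma is conditioned on, which opens it — no node blocks this path, so it is active.
Path 3: eps → kappa → lam
  kappa is a chain here and kappa is conditioned on, so the path is blocked at kappa.
Path 4: eps → gamma → sigma ← lam
  gamma is a chain and gamma is not conditioned on; sigma is a collider and sigma is conditioned on, which opens it — no node blocks this path, so it is active.
At least one path is unblocked, so d-separation fails.

No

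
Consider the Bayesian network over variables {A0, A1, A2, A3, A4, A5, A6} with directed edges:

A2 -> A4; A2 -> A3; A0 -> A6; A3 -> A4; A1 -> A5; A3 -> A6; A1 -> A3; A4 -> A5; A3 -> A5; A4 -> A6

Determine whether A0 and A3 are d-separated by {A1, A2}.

Enumerating the 5 paths from A0 to A3 and testing each for blocking by {A1, A2}:
Path 1: A0 → A6 ← A4 ← A3
  A6 is a collider here and neither A6 nor any of its descendants is conditioned on, so the collider stays closed — the path is blocked at A6.
Path 2: A0 → A6 ← A4 → A5 ← A3
  A6 is a collider here and neither A6 nor any of its descendants is conditioned on, so the collider stays closed — the path is blocked at A6.
Path 3: A0 → A6 ← A4 → A5 ← A1 → A3
  A6 is a collider here and neither A6 nor any of its descendants is conditioned on, so the collider stays closed — the path is blocked at A6.
Path 4: A0 → A6 ← A4 ← A2 → A3
  A6 is a collider here and neither A6 nor any of its descendants is conditioned on, so the collider stays closed — the path is blocked at A6.
Path 5: A0 → A6 ← A3
  A6 is a collider here and neither A6 nor any of its descendants is conditioned on, so the collider stays closed — the path is blocked at A6.
Since every path is blocked, d-separation holds.

Yes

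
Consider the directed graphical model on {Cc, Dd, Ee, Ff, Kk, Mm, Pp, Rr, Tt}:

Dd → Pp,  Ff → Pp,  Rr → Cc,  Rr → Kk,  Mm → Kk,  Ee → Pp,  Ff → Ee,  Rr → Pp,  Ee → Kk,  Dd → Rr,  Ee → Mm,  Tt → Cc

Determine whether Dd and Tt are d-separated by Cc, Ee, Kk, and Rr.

Yes

There are 6 undirected paths between Dd and Tt; checking each against the conditioning set {Cc, Ee, Kk, Rr}:
Path 1: Dd → Pp ← Rr → Cc ← Tt
  Pp is a collider here and neither Pp nor any of its descendants is conditioned on, so the collider stays closed — the path is blocked at Pp.
Path 2: Dd → Pp ← Ff → Ee → Mm → Kk ← Rr → Cc ← Tt
  Pp is a collider here and neither Pp nor any of its descendants is conditioned on, so the collider stays closed — the path is blocked at Pp.
Path 3: Dd → Pp ← Ff → Ee → Kk ← Rr → Cc ← Tt
  Pp is a collider here and neither Pp nor any of its descendants is conditioned on, so the collider stays closed — the path is blocked at Pp.
Path 4: Dd → Pp ← Ee → Mm → Kk ← Rr → Cc ← Tt
  Pp is a collider here and neither Pp nor any of its descendants is conditioned on, so the collider stays closed — the path is blocked at Pp.
Path 5: Dd → Pp ← Ee → Kk ← Rr → Cc ← Tt
  Pp is a collider here and neither Pp nor any of its descendants is conditioned on, so the collider stays closed — the path is blocked at Pp.
Path 6: Dd → Rr → Cc ← Tt
  Rr is a chain here and Rr is conditioned on, so the path is blocked at Rr.
Since every path is blocked, d-separation holds.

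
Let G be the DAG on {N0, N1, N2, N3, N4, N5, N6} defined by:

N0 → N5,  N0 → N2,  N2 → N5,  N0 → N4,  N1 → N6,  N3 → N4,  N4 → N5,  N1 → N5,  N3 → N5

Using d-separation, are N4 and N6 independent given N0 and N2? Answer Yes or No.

Yes

4 paths connect N4 and N6; each must be blocked for d-separation to hold:
Path 1: N4 → N5 ← N1 → N6
  N5 is a collider here and neither N5 nor any of its descendants is conditioned on, so the collider stays closed — the path is blocked at N5.
Path 2: N4 ← N0 → N5 ← N1 → N6
  N0 is a fork here and N0 is conditioned on, so the path is blocked at N0.
Path 3: N4 ← N0 → N2 → N5 ← N1 → N6
  N0 is a fork here and N0 is conditioned on, so the path is blocked at N0.
Path 4: N4 ← N3 → N5 ← N1 → N6
  N5 is a collider here and neither N5 nor any of its descendants is conditioned on, so the collider stays closed — the path is blocked at N5.
All paths are blocked; N4 ⊥ N6 | {N0, N2} holds.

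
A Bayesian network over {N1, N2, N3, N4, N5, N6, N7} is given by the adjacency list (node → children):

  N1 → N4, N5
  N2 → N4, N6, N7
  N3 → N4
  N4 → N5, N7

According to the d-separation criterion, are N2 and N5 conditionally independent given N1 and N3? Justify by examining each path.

No — N2 and N5 are not d-separated given {N1, N3}.

We examine all 4 paths between N2 and N5:
Path 1: N2 → N4 ← N1 → N5
  N4 is a collider here and neither N4 nor any of its descendants is conditioned on, so the collider stays closed — the path is blocked at N4.
Path 2: N2 → N4 → N5
  N4 is a chain and N4 is not conditioned on — no node blocks this path, so it is active.
Path 3: N2 → N7 ← N4 ← N1 → N5
  N7 is a collider here and neither N7 nor any of its descendants is conditioned on, so the collider stays closed — the path is blocked at N7.
Path 4: N2 → N7 ← N4 → N5
  N7 is a collider here and neither N7 nor any of its descendants is conditioned on, so the collider stays closed — the path is blocked at N7.
At least one path is unblocked, so d-separation fails.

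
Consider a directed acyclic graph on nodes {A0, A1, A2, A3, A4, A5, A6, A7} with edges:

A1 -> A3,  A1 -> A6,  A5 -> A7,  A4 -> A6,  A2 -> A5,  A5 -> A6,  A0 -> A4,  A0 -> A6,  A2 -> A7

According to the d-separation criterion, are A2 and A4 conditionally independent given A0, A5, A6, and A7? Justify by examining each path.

4 paths connect A2 and A4; each must be blocked for d-separation to hold:
Path 1: A2 → A5 → A6 ← A4
  A5 is a chain here and A5 is conditioned on, so the path is blocked at A5.
Path 2: A2 → A5 → A6 ← A0 → A4
  A5 is a chain here and A5 is conditioned on, so the path is blocked at A5.
Path 3: A2 → A7 ← A5 → A6 ← A4
  A5 is a fork here and A5 is conditioned on, so the path is blocked at A5.
Path 4: A2 → A7 ← A5 → A6 ← A0 → A4
  A5 is a fork here and A5 is conditioned on, so the path is blocked at A5.
Since every path is blocked, d-separation holds.

Yes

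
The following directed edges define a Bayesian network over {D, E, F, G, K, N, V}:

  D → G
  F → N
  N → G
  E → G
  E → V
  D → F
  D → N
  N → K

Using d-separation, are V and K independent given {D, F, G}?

We examine all 3 paths between V and K:
  1. V ← E → G ← D → F → N → K — E:fork[open]; G:collider[open]; D:fork[blocks]; F:chain[blocks]; N:chain[open] ⇒ blocked
  2. V ← E → G ← D → N → K — E:fork[open]; G:collider[open]; D:fork[blocks]; N:chain[open] ⇒ blocked
  3. V ← E → G ← N → K — E:fork[open]; G:collider[open]; N:fork[open] ⇒ active
Because an active path exists, V and K are not d-separated.

No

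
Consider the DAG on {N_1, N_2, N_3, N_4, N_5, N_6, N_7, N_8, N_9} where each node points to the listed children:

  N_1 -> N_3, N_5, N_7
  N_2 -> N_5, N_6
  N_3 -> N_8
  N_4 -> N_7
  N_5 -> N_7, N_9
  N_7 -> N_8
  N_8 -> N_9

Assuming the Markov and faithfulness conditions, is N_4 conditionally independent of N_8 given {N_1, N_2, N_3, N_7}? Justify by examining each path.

We examine all 5 paths between N_4 and N_8:
Path 1: N_4 → N_7 ← N_1 → N_3 → N_8
  N_1 is a fork here and N_1 is conditioned on, so the path is blocked at N_1.
Path 2: N_4 → N_7 ← N_1 → N_5 → N_9 ← N_8
  N_1 is a fork here and N_1 is conditioned on, so the path is blocked at N_1.
Path 3: N_4 → N_7 → N_8
  N_7 is a chain here and N_7 is conditioned on, so the path is blocked at N_7.
Path 4: N_4 → N_7 ← N_5 ← N_1 → N_3 → N_8
  N_1 is a fork here and N_1 is conditioned on, so the path is blocked at N_1.
Path 5: N_4 → N_7 ← N_5 → N_9 ← N_8
  N_9 is a collider here and neither N_9 nor any of its descendants is conditioned on, so the collider stays closed — the path is blocked at N_9.
All paths are blocked; N_4 ⊥ N_8 | {N_1, N_2, N_3, N_7} holds.

Yes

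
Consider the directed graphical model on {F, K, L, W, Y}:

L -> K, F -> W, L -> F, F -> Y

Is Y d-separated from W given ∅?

The only undirected path from Y to W is:
Path 1: Y ← F → W
  F is a fork and F is not conditioned on — no node blocks this path, so it is active.
Because an active path exists, Y and W are not d-separated.

No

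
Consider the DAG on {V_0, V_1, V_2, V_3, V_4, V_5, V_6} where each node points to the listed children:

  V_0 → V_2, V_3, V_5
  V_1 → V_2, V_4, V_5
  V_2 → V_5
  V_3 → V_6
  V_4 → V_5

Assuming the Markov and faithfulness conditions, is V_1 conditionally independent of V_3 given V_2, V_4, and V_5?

No

6 paths connect V_1 and V_3; each must be blocked for d-separation to hold:
Path 1: V_1 → V_4 → V_5 ← V_0 → V_3
  V_4 is a chain here and V_4 is conditioned on, so the path is blocked at V_4.
Path 2: V_1 → V_4 → V_5 ← V_2 ← V_0 → V_3
  V_4 is a chain here and V_4 is conditioned on, so the path is blocked at V_4.
Path 3: V_1 → V_2 ← V_0 → V_3
  V_2 is a collider and V_2 is conditioned on, which opens it; V_0 is a fork and V_0 is not conditioned on — no node blocks this path, so it is active.
Path 4: V_1 → V_2 → V_5 ← V_0 → V_3
  V_2 is a chain here and V_2 is conditioned on, so the path is blocked at V_2.
Path 5: V_1 → V_5 ← V_0 → V_3
  V_5 is a collider and V_5 is conditioned on, which opens it; V_0 is a fork and V_0 is not conditioned on — no node blocks this path, so it is active.
Path 6: V_1 → V_5 ← V_2 ← V_0 → V_3
  V_2 is a chain here and V_2 is conditioned on, so the path is blocked at V_2.
Since the path V_1 → V_2 ← V_0 → V_3 is active, V_1 and V_3 are not d-separated given {V_2, V_4, V_5}.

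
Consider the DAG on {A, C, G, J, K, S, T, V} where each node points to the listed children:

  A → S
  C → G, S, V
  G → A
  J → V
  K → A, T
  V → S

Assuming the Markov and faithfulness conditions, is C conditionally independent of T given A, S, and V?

We examine all 3 paths between C and T:
  1. C → V → S ← A ← K → T — V:chain[blocks]; S:collider[open]; A:chain[blocks]; K:fork[open] ⇒ blocked
  2. C → G → A ← K → T — G:chain[open]; A:collider[open]; K:fork[open] ⇒ active
  3. C → S ← A ← K → T — S:collider[open]; A:chain[blocks]; K:fork[open] ⇒ blocked
Because an active path exists, C and T are not d-separated.

No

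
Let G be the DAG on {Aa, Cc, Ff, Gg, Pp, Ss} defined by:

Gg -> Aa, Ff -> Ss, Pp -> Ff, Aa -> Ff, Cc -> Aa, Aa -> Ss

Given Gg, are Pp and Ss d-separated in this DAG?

No — Pp and Ss are not d-separated given {Gg}.

We examine all 2 paths between Pp and Ss:
Path 1: Pp → Ff ← Aa → Ss
  Ff is a collider here and neither Ff nor any of its descendants is conditioned on, so the collider stays closed — the path is blocked at Ff.
Path 2: Pp → Ff → Ss
  Ff is a chain and Ff is not conditioned on — no node blocks this path, so it is active.
Since the path Pp → Ff → Ss is active, Pp and Ss are not d-separated given {Gg}.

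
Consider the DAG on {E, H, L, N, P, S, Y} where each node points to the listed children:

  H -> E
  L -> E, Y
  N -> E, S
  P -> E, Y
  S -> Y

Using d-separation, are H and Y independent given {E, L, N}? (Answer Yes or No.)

No

We examine all 3 paths between H and Y:
Path 1: H → E ← P → Y
  E is a collider and E is conditioned on, which opens it; P is a fork and P is not conditioned on — no node blocks this path, so it is active.
Path 2: H → E ← N → S → Y
  N is a fork here and N is conditioned on, so the path is blocked at N.
Path 3: H → E ← L → Y
  L is a fork here and L is conditioned on, so the path is blocked at L.
Because an active path exists, H and Y are not d-separated.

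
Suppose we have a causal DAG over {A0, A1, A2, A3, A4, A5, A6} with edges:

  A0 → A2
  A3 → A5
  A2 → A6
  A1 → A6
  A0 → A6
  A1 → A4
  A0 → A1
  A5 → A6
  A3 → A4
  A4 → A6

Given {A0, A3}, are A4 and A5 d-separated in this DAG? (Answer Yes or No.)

Yes

5 paths connect A4 and A5; each must be blocked for d-separation to hold:
Path 1: A4 ← A3 → A5
  A3 is a fork here and A3 is conditioned on, so the path is blocked at A3.
Path 2: A4 → A6 ← A5
  A6 is a collider here and neither A6 nor any of its descendants is conditioned on, so the collider stays closed — the path is blocked at A6.
Path 3: A4 ← A1 → A6 ← A5
  A6 is a collider here and neither A6 nor any of its descendants is conditioned on, so the collider stays closed — the path is blocked at A6.
Path 4: A4 ← A1 ← A0 → A6 ← A5
  A0 is a fork here and A0 is conditioned on, so the path is blocked at A0.
Path 5: A4 ← A1 ← A0 → A2 → A6 ← A5
  A0 is a fork here and A0 is conditioned on, so the path is blocked at A0.
Since every path is blocked, d-separation holds.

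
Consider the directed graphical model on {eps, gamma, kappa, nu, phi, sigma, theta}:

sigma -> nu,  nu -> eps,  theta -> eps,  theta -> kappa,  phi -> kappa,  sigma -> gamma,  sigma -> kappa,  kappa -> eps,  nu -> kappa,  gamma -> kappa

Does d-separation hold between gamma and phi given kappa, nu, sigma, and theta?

Enumerating the 5 paths from gamma to phi and testing each for blocking by {kappa, nu, sigma, theta}:
Path 1: gamma ← sigma → nu → eps ← kappa ← phi
  sigma is a fork here and sigma is conditioned on, so the path is blocked at sigma.
Path 2: gamma ← sigma → nu → eps ← theta → kappa ← phi
  sigma is a fork here and sigma is conditioned on, so the path is blocked at sigma.
Path 3: gamma ← sigma → nu → kappa ← phi
  sigma is a fork here and sigma is conditioned on, so the path is blocked at sigma.
Path 4: gamma ← sigma → kappa ← phi
  sigma is a fork here and sigma is conditioned on, so the path is blocked at sigma.
Path 5: gamma → kappa ← phi
  kappa is a collider and kappa is conditioned on, which opens it — no node blocks this path, so it is active.
Because an active path exists, gamma and phi are not d-separated.

No — gamma and phi are not d-separated given {kappa, nu, sigma, theta}.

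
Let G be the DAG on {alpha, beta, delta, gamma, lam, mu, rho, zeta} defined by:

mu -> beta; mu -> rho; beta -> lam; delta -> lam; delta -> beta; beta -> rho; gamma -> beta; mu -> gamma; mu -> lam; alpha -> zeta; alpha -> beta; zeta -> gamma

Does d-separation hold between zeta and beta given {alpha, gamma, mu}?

6 paths connect zeta and beta; each must be blocked for d-separation to hold:
Path 1: zeta ← alpha → beta
  alpha is a fork here and alpha is conditioned on, so the path is blocked at alpha.
Path 2: zeta → gamma → beta
  gamma is a chain here and gamma is conditioned on, so the path is blocked at gamma.
Path 3: zeta → gamma ← mu → beta
  mu is a fork here and mu is conditioned on, so the path is blocked at mu.
Path 4: zeta → gamma ← mu → lam ← beta
  mu is a fork here and mu is conditioned on, so the path is blocked at mu.
Path 5: zeta → gamma ← mu → lam ← delta → beta
  mu is a fork here and mu is conditioned on, so the path is blocked at mu.
Path 6: zeta → gamma ← mu → rho ← beta
  mu is a fork here and mu is conditioned on, so the path is blocked at mu.
Since every path is blocked, d-separation holds.

Yes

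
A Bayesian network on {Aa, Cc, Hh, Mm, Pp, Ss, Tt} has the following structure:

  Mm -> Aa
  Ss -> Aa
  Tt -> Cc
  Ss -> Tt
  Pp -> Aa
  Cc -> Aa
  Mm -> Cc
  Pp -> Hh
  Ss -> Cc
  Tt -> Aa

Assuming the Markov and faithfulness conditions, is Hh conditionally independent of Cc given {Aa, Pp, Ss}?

Yes — Hh and Cc are d-separated given {Aa, Pp, Ss}.

Enumerating the 6 paths from Hh to Cc and testing each for blocking by {Aa, Pp, Ss}:
  1. Hh ← Pp → Aa ← Ss → Tt → Cc — Pp:fork[blocks]; Aa:collider[open]; Ss:fork[blocks]; Tt:chain[open] ⇒ blocked
  2. Hh ← Pp → Aa ← Ss → Cc — Pp:fork[blocks]; Aa:collider[open]; Ss:fork[blocks] ⇒ blocked
  3. Hh ← Pp → Aa ← Tt ← Ss → Cc — Pp:fork[blocks]; Aa:collider[open]; Tt:chain[open]; Ss:fork[blocks] ⇒ blocked
  4. Hh ← Pp → Aa ← Tt → Cc — Pp:fork[blocks]; Aa:collider[open]; Tt:fork[open] ⇒ blocked
  5. Hh ← Pp → Aa ← Mm → Cc — Pp:fork[blocks]; Aa:collider[open]; Mm:fork[open] ⇒ blocked
  6. Hh ← Pp → Aa ← Cc — Pp:fork[blocks]; Aa:collider[open] ⇒ blocked
All paths are blocked; Hh ⊥ Cc | {Aa, Pp, Ss} holds.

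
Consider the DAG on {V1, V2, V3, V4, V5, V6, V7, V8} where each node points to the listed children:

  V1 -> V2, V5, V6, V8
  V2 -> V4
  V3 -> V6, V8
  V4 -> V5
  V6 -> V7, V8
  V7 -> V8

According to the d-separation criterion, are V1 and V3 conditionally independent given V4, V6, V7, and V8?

We examine all 6 paths between V1 and V3:
Path 1: V1 → V8 ← V6 ← V3
  V6 is a chain here and V6 is conditioned on, so the path is blocked at V6.
Path 2: V1 → V8 ← V7 ← V6 ← V3
  V7 is a chain here and V7 is conditioned on, so the path is blocked at V7.
Path 3: V1 → V8 ← V3
  V8 is a collider and V8 is conditioned on, which opens it — no node blocks this path, so it is active.
Path 4: V1 → V6 → V8 ← V3
  V6 is a chain here and V6 is conditioned on, so the path is blocked at V6.
Path 5: V1 → V6 → V7 → V8 ← V3
  V6 is a chain here and V6 is conditioned on, so the path is blocked at V6.
Path 6: V1 → V6 ← V3
  V6 is a collider and V6 is conditioned on, which opens it — no node blocks this path, so it is active.
Since the path V1 → V8 ← V3 is active, V1 and V3 are not d-separated given {V4, V6, V7, V8}.

No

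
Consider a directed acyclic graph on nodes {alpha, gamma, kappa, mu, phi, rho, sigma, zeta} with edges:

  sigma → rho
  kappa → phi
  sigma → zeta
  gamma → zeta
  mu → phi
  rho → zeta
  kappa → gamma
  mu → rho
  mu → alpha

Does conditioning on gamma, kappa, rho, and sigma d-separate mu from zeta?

Yes

3 paths connect mu and zeta; each must be blocked for d-separation to hold:
  1. mu → phi ← kappa → gamma → zeta — phi:collider[blocks]; kappa:fork[blocks]; gamma:chain[blocks] ⇒ blocked
  2. mu → rho → zeta — rho:chain[blocks] ⇒ blocked
  3. mu → rho ← sigma → zeta — rho:collider[open]; sigma:fork[blocks] ⇒ blocked
Every path is blocked, so mu and zeta are d-separated given {gamma, kappa, rho, sigma}.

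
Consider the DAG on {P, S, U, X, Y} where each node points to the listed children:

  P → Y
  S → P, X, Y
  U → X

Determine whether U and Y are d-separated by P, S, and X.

2 paths connect U and Y; each must be blocked for d-separation to hold:
Path 1: U → X ← S → Y
  S is a fork here and S is conditioned on, so the path is blocked at S.
Path 2: U → X ← S → P → Y
  S is a fork here and S is conditioned on, so the path is blocked at S.
Since every path is blocked, d-separation holds.

Yes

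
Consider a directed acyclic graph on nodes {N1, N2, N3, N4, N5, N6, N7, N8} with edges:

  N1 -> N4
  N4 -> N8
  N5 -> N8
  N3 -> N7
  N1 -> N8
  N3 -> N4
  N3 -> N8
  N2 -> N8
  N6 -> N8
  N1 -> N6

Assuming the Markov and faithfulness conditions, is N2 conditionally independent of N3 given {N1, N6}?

Yes — N2 and N3 are d-separated given {N1, N6}.

We examine all 4 paths between N2 and N3:
  1. N2 → N8 ← N4 ← N3 — N8:collider[blocks]; N4:chain[open] ⇒ blocked
  2. N2 → N8 ← N1 → N4 ← N3 — N8:collider[blocks]; N1:fork[blocks]; N4:collider[blocks] ⇒ blocked
  3. N2 → N8 ← N6 ← N1 → N4 ← N3 — N8:collider[blocks]; N6:chain[blocks]; N1:fork[blocks]; N4:collider[blocks] ⇒ blocked
  4. N2 → N8 ← N3 — N8:collider[blocks] ⇒ blocked
Since every path is blocked, d-separation holds.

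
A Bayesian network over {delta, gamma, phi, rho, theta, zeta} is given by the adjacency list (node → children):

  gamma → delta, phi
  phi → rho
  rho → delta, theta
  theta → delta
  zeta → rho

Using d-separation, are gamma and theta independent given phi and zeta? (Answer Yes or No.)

Yes

Enumerating the 4 paths from gamma to theta and testing each for blocking by {phi, zeta}:
Path 1: gamma → delta ← theta
  delta is a collider here and neither delta nor any of its descendants is conditioned on, so the collider stays closed — the path is blocked at delta.
Path 2: gamma → delta ← rho → theta
  delta is a collider here and neither delta nor any of its descendants is conditioned on, so the collider stays closed — the path is blocked at delta.
Path 3: gamma → phi → rho → delta ← theta
  phi is a chain here and phi is conditioned on, so the path is blocked at phi.
Path 4: gamma → phi → rho → theta
  phi is a chain here and phi is conditioned on, so the path is blocked at phi.
Every path is blocked, so gamma and theta are d-separated given {phi, zeta}.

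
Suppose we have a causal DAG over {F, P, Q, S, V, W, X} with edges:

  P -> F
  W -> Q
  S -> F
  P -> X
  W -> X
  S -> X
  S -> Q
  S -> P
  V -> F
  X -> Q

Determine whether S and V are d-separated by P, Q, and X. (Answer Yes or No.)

Enumerating the 5 paths from S to V and testing each for blocking by {P, Q, X}:
Path 1: S → F ← V
  F is a collider here and neither F nor any of its descendants is conditioned on, so the collider stays closed — the path is blocked at F.
Path 2: S → X ← P → F ← V
  P is a fork here and P is conditioned on, so the path is blocked at P.
Path 3: S → Q ← W → X ← P → F ← V
  P is a fork here and P is conditioned on, so the path is blocked at P.
Path 4: S → Q ← X ← P → F ← V
  X is a chain here and X is conditioned on, so the path is blocked at X.
Path 5: S → P → F ← V
  P is a chain here and P is conditioned on, so the path is blocked at P.
Every path is blocked, so S and V are d-separated given {P, Q, X}.

Yes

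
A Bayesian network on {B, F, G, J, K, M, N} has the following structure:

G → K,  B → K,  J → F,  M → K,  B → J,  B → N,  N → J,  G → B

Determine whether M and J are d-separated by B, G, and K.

Yes

There are 4 undirected paths between M and J; checking each against the conditioning set {B, G, K}:
  1. M → K ← G → B → J — K:collider[open]; G:fork[blocks]; B:chain[blocks] ⇒ blocked
  2. M → K ← G → B → N → J — K:collider[open]; G:fork[blocks]; B:chain[blocks]; N:chain[open] ⇒ blocked
  3. M → K ← B → J — K:collider[open]; B:fork[blocks] ⇒ blocked
  4. M → K ← B → N → J — K:collider[open]; B:fork[blocks]; N:chain[open] ⇒ blocked
All paths are blocked; M ⊥ J | {B, G, K} holds.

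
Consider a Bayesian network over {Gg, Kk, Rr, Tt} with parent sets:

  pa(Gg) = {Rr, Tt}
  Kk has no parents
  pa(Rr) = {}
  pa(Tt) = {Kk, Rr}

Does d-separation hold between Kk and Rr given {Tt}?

Enumerating the 2 paths from Kk to Rr and testing each for blocking by {Tt}:
  1. Kk → Tt ← Rr — Tt:collider[open] ⇒ active
  2. Kk → Tt → Gg ← Rr — Tt:chain[blocks]; Gg:collider[blocks] ⇒ blocked
At least one path is unblocked, so d-separation fails.

No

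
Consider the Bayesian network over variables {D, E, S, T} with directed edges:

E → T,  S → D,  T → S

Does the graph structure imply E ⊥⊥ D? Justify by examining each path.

The only undirected path from E to D is:
  1. E → T → S → D — T:chain[open]; S:chain[open] ⇒ active
At least one path is unblocked, so d-separation fails.

No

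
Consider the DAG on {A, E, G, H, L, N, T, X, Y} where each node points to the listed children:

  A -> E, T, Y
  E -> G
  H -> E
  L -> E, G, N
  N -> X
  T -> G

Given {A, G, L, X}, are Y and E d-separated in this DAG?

We examine all 3 paths between Y and E:
  1. Y ← A → T → G ← L → E — A:fork[blocks]; T:chain[open]; G:collider[open]; L:fork[blocks] ⇒ blocked
  2. Y ← A → T → G ← E — A:fork[blocks]; T:chain[open]; G:collider[open] ⇒ blocked
  3. Y ← A → E — A:fork[blocks] ⇒ blocked
Every path is blocked, so Y and E are d-separated given {A, G, L, X}.

Yes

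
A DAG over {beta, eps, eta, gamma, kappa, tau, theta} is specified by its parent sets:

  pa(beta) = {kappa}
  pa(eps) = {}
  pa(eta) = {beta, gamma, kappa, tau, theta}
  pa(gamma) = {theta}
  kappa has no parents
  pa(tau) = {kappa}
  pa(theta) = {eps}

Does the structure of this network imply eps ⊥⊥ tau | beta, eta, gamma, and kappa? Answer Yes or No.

No

There are 6 undirected paths between eps and tau; checking each against the conditioning set {beta, eta, gamma, kappa}:
  1. eps → theta → gamma → eta ← kappa → tau — theta:chain[open]; gamma:chain[blocks]; eta:collider[open]; kappa:fork[blocks] ⇒ blocked
  2. eps → theta → gamma → eta ← beta ← kappa → tau — theta:chain[open]; gamma:chain[blocks]; eta:collider[open]; beta:chain[blocks]; kappa:fork[blocks] ⇒ blocked
  3. eps → theta → gamma → eta ← tau — theta:chain[open]; gamma:chain[blocks]; eta:collider[open] ⇒ blocked
  4. eps → theta → eta ← kappa → tau — theta:chain[open]; eta:collider[open]; kappa:fork[blocks] ⇒ blocked
  5. eps → theta → eta ← beta ← kappa → tau — theta:chain[open]; eta:collider[open]; beta:chain[blocks]; kappa:fork[blocks] ⇒ blocked
  6. eps → theta → eta ← tau — theta:chain[open]; eta:collider[open] ⇒ active
At least one path is unblocked, so d-separation fails.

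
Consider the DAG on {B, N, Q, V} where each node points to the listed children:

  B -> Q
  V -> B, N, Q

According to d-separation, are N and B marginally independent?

2 paths connect N and B; each must be blocked for d-separation to hold:
  1. N ← V → B — V:fork[open] ⇒ active
  2. N ← V → Q ← B — V:fork[open]; Q:collider[blocks] ⇒ blocked
Because an active path exists, N and B are not d-separated.

No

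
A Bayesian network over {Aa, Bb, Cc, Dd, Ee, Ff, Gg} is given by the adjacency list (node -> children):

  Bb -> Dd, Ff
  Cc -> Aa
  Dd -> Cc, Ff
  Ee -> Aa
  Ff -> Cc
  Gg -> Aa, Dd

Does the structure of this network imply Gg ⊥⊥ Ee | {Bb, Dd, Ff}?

Yes — Gg and Ee are d-separated given {Bb, Dd, Ff}.

There are 4 undirected paths between Gg and Ee; checking each against the conditioning set {Bb, Dd, Ff}:
Path 1: Gg → Dd ← Bb → Ff → Cc → Aa ← Ee
  Bb is a fork here and Bb is conditioned on, so the path is blocked at Bb.
Path 2: Gg → Dd → Ff → Cc → Aa ← Ee
  Dd is a chain here and Dd is conditioned on, so the path is blocked at Dd.
Path 3: Gg → Dd → Cc → Aa ← Ee
  Dd is a chain here and Dd is conditioned on, so the path is blocked at Dd.
Path 4: Gg → Aa ← Ee
  Aa is a collider here and neither Aa nor any of its descendants is conditioned on, so the collider stays closed — the path is blocked at Aa.
Since every path is blocked, d-separation holds.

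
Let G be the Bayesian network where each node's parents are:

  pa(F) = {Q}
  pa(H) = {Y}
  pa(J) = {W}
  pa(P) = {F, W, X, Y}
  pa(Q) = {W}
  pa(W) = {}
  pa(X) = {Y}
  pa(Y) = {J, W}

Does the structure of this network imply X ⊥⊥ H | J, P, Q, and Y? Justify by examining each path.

There are 6 undirected paths between X and H; checking each against the conditioning set {J, P, Q, Y}:
Path 1: X ← Y → H
  Y is a fork here and Y is conditioned on, so the path is blocked at Y.
Path 2: X → P ← W → Y → H
  Y is a chain here and Y is conditioned on, so the path is blocked at Y.
Path 3: X → P ← W → J → Y → H
  J is a chain here and J is conditioned on, so the path is blocked at J.
Path 4: X → P ← Y → H
  Y is a fork here and Y is conditioned on, so the path is blocked at Y.
Path 5: X → P ← F ← Q ← W → Y → H
  Q is a chain here and Q is conditioned on, so the path is blocked at Q.
Path 6: X → P ← F ← Q ← W → J → Y → H
  Q is a chain here and Q is conditioned on, so the path is blocked at Q.
Since every path is blocked, d-separation holds.

Yes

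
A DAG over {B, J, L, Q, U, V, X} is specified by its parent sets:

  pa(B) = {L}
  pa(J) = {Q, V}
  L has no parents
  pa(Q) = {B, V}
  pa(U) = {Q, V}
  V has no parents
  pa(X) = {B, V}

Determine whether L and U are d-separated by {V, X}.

No

6 paths connect L and U; each must be blocked for d-separation to hold:
Path 1: L → B → X ← V → U
  V is a fork here and V is conditioned on, so the path is blocked at V.
Path 2: L → B → X ← V → J ← Q → U
  V is a fork here and V is conditioned on, so the path is blocked at V.
Path 3: L → B → X ← V → Q → U
  V is a fork here and V is conditioned on, so the path is blocked at V.
Path 4: L → B → Q → U
  B is a chain and B is not conditioned on; Q is a chain and Q is not conditioned on — no node blocks this path, so it is active.
Path 5: L → B → Q ← V → U
  Q is a collider here and neither Q nor any of its descendants is conditioned on, so the collider stays closed — the path is blocked at Q.
Path 6: L → B → Q → J ← V → U
  J is a collider here and neither J nor any of its descendants is conditioned on, so the collider stays closed — the path is blocked at J.
Since the path L → B → Q → U is active, L and U are not d-separated given {V, X}.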